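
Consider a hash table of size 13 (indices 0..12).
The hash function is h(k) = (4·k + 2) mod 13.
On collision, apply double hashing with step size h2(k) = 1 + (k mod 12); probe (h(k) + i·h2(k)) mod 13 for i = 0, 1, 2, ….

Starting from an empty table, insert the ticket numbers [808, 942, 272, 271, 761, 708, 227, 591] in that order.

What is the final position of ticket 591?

Insert 808: h=10, slot 10 empty => index 10.
Insert 942: h=0, slot 0 empty => index 0.
Insert 272: h=11, slot 11 empty => index 11.
Insert 271: h=7, slot 7 empty => index 7.
Insert 761: h=4, slot 4 empty => index 4.
Insert 708: h=0, h2=1, slot 0 occupied => index 1.
Insert 227: h=0, h2=12, slot 0 occupied => index 12.
Insert 591: h=0, h2=4, slots 0,4 occupied => index 8.
Table: [942, 708, ∅, ∅, 761, ∅, ∅, 271, 591, ∅, 808, 272, 227]

8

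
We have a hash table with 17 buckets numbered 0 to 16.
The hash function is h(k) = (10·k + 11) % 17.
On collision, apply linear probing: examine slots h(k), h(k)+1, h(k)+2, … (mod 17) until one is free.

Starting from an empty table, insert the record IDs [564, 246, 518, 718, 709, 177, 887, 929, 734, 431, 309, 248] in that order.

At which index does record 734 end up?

564: h=7 => slot 7
246: h=6 => slot 6
518: h=6, probe 6,7,8 => slot 8
718: h=0 => slot 0
709: h=12 => slot 12
177: h=13 => slot 13
887: h=7, probe 7,8,9 => slot 9
929: h=2 => slot 2
734: h=7, probe 7,8,9,10 => slot 10
431: h=3 => slot 3
309: h=7, probe 7,8,9,10,11 => slot 11
248: h=9, probe 9,10,11,12,13,14 => slot 14
Table: [718, -, 929, 431, -, -, 246, 564, 518, 887, 734, 309, 709, 177, 248, -, -]

10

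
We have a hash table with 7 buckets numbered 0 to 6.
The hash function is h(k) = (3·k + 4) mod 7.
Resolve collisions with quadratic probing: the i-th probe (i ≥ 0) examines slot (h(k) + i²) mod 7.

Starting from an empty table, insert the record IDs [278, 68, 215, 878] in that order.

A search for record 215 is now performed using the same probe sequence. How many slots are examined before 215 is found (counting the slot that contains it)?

3

278 hashes to 5; slot 5 is free -> place at 5.
68 hashes to 5; 5 taken -> place at 6.
215 hashes to 5; 5,6 taken -> place at 2.
878 hashes to 6; 6 taken -> place at 0.
Table: [878, ∅, 215, ∅, ∅, 278, 68]
Lookup 215: h=5, probe 5,6,2 → found at 2.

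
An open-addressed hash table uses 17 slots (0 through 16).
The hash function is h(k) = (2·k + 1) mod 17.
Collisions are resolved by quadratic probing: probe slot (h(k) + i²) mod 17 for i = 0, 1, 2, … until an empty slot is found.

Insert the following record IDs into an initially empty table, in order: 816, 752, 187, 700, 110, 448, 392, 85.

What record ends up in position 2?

187

Insert 816: h=1, slot 1 empty => index 1.
Insert 752: h=9, slot 9 empty => index 9.
Insert 187: h=1, slot 1 occupied => index 2.
Insert 700: h=7, slot 7 empty => index 7.
Insert 110: h=0, slot 0 empty => index 0.
Insert 448: h=13, slot 13 empty => index 13.
Insert 392: h=3, slot 3 empty => index 3.
Insert 85: h=1, slots 1,2 occupied => index 5.
Table: [110, 816, 187, 392, _, 85, _, 700, _, 752, _, _, _, 448, _, _, _]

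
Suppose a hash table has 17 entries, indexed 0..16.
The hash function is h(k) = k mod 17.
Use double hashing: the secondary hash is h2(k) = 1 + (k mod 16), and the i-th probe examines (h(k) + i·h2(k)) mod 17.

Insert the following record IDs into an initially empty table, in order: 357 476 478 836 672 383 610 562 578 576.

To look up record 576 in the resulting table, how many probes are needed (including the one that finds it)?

2

357: h=0 => slot 0
476: h=0, h2=13, probe 0,13 => slot 13
478: h=2 => slot 2
836: h=3 => slot 3
672: h=9 => slot 9
383: h=9, h2=16, probe 9,8 => slot 8
610: h=15 => slot 15
562: h=1 => slot 1
578: h=0, h2=3, probe 0,3,6 => slot 6
576: h=15, h2=1, probe 15,16 => slot 16
Table: [357, 562, 478, 836, _, _, 578, _, 383, 672, _, _, _, 476, _, 610, 576]
Lookup 576: h=15, h2=1, probe 15,16 → found at 16.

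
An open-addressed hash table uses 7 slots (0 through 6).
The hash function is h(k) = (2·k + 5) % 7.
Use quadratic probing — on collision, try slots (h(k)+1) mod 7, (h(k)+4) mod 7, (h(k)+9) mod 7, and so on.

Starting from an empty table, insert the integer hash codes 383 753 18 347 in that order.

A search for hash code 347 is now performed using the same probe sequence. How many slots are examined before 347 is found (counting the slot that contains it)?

3

383 hashes to 1; slot 1 is free -> place at 1.
753 hashes to 6; slot 6 is free -> place at 6.
18 hashes to 6; 6 taken -> place at 0.
347 hashes to 6; 6,0 taken -> place at 3.
Table: [18, 383, -, 347, -, -, 753]
Lookup 347: h=6, probe 6,0,3 → found at 3.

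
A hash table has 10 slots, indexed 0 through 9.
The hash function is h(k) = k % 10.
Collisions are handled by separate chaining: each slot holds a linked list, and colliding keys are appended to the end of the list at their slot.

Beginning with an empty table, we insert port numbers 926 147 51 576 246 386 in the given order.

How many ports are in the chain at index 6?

926 -> bucket 6
147 -> bucket 7
51 -> bucket 1
576 -> bucket 6 (collision)
246 -> bucket 6 (collision)
386 -> bucket 6 (collision)
Final buckets:
0: .
1: 51
2: .
3: .
4: .
5: .
6: 926 -> 576 -> 246 -> 386
7: 147
8: .
9: .

4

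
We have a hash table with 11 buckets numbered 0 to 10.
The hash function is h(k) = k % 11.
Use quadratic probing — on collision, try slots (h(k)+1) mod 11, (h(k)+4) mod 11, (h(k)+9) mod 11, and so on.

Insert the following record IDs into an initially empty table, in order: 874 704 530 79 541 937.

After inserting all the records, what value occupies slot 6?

541

874: h=5 => slot 5
704: h=0 => slot 0
530: h=2 => slot 2
79: h=2, probe 2,3 => slot 3
541: h=2, probe 2,3,6 => slot 6
937: h=2, probe 2,3,6,0,7 => slot 7
Table: [704, _, 530, 79, _, 874, 541, 937, _, _, _]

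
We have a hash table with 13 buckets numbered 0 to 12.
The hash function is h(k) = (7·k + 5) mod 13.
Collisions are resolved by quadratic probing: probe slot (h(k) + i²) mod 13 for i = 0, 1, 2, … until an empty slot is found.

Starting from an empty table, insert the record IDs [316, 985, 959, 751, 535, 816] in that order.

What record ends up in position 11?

316: h=7 -> slot 7
985: h=10 -> slot 10
959: h=10, probe 10,11 -> slot 11
751: h=10, probe 10,11,1 -> slot 1
535: h=6 -> slot 6
816: h=10, probe 10,11,1,6,0 -> slot 0
Table: [816, 751, -, -, -, -, 535, 316, -, -, 985, 959, -]

959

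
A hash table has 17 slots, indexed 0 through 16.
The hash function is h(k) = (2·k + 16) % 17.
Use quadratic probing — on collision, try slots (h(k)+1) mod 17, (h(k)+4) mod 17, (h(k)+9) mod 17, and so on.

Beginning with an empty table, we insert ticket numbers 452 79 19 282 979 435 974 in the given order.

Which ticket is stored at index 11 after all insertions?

979

452: h=2 → slot 2
79: h=4 → slot 4
19: h=3 → slot 3
282: h=2, probe 2,3,6 → slot 6
979: h=2, probe 2,3,6,11 → slot 11
435: h=2, probe 2,3,6,11,1 → slot 1
974: h=9 → slot 9
Table: [., 435, 452, 19, 79, ., 282, ., ., 974, ., 979, ., ., ., ., .]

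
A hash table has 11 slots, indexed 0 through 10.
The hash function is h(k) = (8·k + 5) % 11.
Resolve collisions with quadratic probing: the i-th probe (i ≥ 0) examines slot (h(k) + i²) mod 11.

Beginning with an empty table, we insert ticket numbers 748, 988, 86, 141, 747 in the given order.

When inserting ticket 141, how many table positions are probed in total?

3

748: h=5 → slot 5
988: h=0 → slot 0
86: h=0, probe 0,1 → slot 1
141: h=0, probe 0,1,4 → slot 4
747: h=8 → slot 8
Table: [988, 86, ., ., 141, 748, ., ., 747, ., .]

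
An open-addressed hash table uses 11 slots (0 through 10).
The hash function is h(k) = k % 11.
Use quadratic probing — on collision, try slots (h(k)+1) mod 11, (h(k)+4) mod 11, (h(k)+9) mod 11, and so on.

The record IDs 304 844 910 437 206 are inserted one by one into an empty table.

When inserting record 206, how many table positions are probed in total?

4

304: h=7 => slot 7
844: h=8 => slot 8
910: h=8, probe 8,9 => slot 9
437: h=8, probe 8,9,1 => slot 1
206: h=8, probe 8,9,1,6 => slot 6
Table: [∅, 437, ∅, ∅, ∅, ∅, 206, 304, 844, 910, ∅]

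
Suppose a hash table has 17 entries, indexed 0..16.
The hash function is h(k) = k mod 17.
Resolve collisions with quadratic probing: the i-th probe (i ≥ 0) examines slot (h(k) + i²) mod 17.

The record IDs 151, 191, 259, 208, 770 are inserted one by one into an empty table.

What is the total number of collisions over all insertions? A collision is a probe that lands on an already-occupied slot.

151: h=15 => slot 15
191: h=4 => slot 4
259: h=4, probe 4,5 => slot 5
208: h=4, probe 4,5,8 => slot 8
770: h=5, probe 5,6 => slot 6
Table: [_, _, _, _, 191, 259, 770, _, 208, _, _, _, _, _, _, 151, _]

4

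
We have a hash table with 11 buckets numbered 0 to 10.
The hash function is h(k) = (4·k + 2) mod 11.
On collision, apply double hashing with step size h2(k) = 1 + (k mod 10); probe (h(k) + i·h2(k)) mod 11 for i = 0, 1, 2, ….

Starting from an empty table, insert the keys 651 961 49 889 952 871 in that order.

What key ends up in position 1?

871

651 hashes to 10; slot 10 is free -> place at 10.
961 hashes to 7; slot 7 is free -> place at 7.
49 hashes to 0; slot 0 is free -> place at 0.
889 hashes to 5; slot 5 is free -> place at 5.
952 hashes to 4; slot 4 is free -> place at 4.
871 hashes to 10, h2=2; 10 taken -> place at 1.
Table: [49, 871, —, —, 952, 889, —, 961, —, —, 651]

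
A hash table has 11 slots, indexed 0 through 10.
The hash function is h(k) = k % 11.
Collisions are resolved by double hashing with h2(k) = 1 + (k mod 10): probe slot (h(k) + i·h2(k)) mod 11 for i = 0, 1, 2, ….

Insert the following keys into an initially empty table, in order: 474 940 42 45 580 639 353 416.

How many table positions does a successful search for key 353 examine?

4

474 hashes to 1; slot 1 is free → place at 1.
940 hashes to 5; slot 5 is free → place at 5.
42 hashes to 9; slot 9 is free → place at 9.
45 hashes to 1, h2=6; 1 taken → place at 7.
580 hashes to 8; slot 8 is free → place at 8.
639 hashes to 1, h2=10; 1 taken → place at 0.
353 hashes to 1, h2=4; 1,5,9 taken → place at 2.
416 hashes to 9, h2=7; 9,5,1,8 taken → place at 4.
Table: [639, 474, 353, ∅, 416, 940, ∅, 45, 580, 42, ∅]
Lookup 353: h=1, h2=4, probe 1,5,9,2 → found at 2.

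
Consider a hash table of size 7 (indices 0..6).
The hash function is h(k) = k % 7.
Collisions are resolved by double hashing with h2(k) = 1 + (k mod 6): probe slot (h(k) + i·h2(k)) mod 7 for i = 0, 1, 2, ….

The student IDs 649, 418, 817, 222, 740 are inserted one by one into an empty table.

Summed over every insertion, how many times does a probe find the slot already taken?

4

Insert 649: h=5, slot 5 empty → index 5.
Insert 418: h=5, h2=5, slot 5 occupied → index 3.
Insert 817: h=5, h2=2, slot 5 occupied → index 0.
Insert 222: h=5, h2=1, slot 5 occupied → index 6.
Insert 740: h=5, h2=3, slot 5 occupied → index 1.
Table: [817, 740, -, 418, -, 649, 222]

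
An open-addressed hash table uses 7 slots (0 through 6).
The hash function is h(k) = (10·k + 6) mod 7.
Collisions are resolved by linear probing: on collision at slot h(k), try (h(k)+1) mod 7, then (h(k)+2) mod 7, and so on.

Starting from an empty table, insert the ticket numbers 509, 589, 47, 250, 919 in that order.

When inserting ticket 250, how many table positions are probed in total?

4

509 hashes to 0; slot 0 is free → place at 0.
589 hashes to 2; slot 2 is free → place at 2.
47 hashes to 0; 0 taken → place at 1.
250 hashes to 0; 0,1,2 taken → place at 3.
919 hashes to 5; slot 5 is free → place at 5.
Table: [509, 47, 589, 250, -, 919, -]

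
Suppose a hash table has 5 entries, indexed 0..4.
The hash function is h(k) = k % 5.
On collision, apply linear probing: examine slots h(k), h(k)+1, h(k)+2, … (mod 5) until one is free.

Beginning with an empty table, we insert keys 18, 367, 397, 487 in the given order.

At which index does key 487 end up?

0

Insert 18: h=3, slot 3 empty -> index 3.
Insert 367: h=2, slot 2 empty -> index 2.
Insert 397: h=2, slots 2,3 occupied -> index 4.
Insert 487: h=2, slots 2,3,4 occupied -> index 0.
Table: [487, ., 367, 18, 397]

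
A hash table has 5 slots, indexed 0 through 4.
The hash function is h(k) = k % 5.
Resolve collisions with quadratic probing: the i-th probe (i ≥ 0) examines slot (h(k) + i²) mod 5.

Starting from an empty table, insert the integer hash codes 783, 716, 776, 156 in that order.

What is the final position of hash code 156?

0

783: h=3 => slot 3
716: h=1 => slot 1
776: h=1, probe 1,2 => slot 2
156: h=1, probe 1,2,0 => slot 0
Table: [156, 716, 776, 783, ∅]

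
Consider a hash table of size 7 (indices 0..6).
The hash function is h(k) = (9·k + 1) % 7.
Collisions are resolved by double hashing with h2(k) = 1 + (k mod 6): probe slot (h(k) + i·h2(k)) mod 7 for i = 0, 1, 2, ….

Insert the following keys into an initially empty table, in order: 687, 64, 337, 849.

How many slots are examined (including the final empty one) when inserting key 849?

2

Insert 687: h=3, slot 3 empty → index 3.
Insert 64: h=3, h2=5, slot 3 occupied → index 1.
Insert 337: h=3, h2=2, slot 3 occupied → index 5.
Insert 849: h=5, h2=4, slot 5 occupied → index 2.
Table: [∅, 64, 849, 687, ∅, 337, ∅]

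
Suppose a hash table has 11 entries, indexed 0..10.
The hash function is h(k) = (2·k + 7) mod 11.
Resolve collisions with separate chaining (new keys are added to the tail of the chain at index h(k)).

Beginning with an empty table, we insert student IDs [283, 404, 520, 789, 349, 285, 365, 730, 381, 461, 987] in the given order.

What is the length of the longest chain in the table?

5

283 → bucket 1
404 → bucket 1 (collision)
520 → bucket 2
789 → bucket 1 (collision)
349 → bucket 1 (collision)
285 → bucket 5
365 → bucket 0
730 → bucket 4
381 → bucket 10
461 → bucket 5 (collision)
987 → bucket 1 (collision)
Final buckets:
0: 365
1: 283 -> 404 -> 789 -> 349 -> 987
2: 520
3: _
4: 730
5: 285 -> 461
6: _
7: _
8: _
9: _
10: 381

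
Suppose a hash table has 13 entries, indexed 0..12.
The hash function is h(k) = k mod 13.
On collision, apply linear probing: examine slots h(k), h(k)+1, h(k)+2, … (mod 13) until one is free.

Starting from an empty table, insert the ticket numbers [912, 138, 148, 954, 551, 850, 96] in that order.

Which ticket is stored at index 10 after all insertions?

96

912 hashes to 2; slot 2 is free => place at 2.
138 hashes to 8; slot 8 is free => place at 8.
148 hashes to 5; slot 5 is free => place at 5.
954 hashes to 5; 5 taken => place at 6.
551 hashes to 5; 5,6 taken => place at 7.
850 hashes to 5; 5,6,7,8 taken => place at 9.
96 hashes to 5; 5,6,7,8,9 taken => place at 10.
Table: [∅, ∅, 912, ∅, ∅, 148, 954, 551, 138, 850, 96, ∅, ∅]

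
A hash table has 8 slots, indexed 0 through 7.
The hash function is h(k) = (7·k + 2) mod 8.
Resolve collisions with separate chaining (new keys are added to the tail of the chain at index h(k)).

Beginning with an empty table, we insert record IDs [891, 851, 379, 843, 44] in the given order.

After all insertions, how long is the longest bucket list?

4

891 → bucket 7
851 → bucket 7 (collision)
379 → bucket 7 (collision)
843 → bucket 7 (collision)
44 → bucket 6
Final buckets:
0: -
1: -
2: -
3: -
4: -
5: -
6: 44
7: 891 -> 851 -> 379 -> 843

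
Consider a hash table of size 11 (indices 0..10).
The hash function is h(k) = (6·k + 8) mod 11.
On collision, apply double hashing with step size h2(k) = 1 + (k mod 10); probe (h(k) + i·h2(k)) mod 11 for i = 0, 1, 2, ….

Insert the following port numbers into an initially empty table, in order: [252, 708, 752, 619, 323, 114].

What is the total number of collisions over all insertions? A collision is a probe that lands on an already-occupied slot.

5

252: h=2 => slot 2
708: h=10 => slot 10
752: h=10, h2=3, probe 10,2,5 => slot 5
619: h=4 => slot 4
323: h=10, h2=4, probe 10,3 => slot 3
114: h=10, h2=5, probe 10,4,9 => slot 9
Table: [_, _, 252, 323, 619, 752, _, _, _, 114, 708]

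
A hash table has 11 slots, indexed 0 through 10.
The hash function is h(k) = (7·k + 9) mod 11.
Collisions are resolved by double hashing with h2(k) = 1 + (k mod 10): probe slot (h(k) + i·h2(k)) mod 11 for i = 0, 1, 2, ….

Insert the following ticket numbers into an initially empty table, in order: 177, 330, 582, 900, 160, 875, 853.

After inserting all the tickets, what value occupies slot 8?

875

177: h=5 -> slot 5
330: h=9 -> slot 9
582: h=2 -> slot 2
900: h=6 -> slot 6
160: h=7 -> slot 7
875: h=7, h2=6, probe 7,2,8 -> slot 8
853: h=7, h2=4, probe 7,0 -> slot 0
Table: [853, ∅, 582, ∅, ∅, 177, 900, 160, 875, 330, ∅]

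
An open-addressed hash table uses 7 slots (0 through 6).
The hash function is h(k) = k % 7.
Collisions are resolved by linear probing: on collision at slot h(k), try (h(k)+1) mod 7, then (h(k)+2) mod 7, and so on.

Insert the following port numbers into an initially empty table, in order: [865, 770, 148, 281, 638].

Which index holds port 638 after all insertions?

865 hashes to 4; slot 4 is free => place at 4.
770 hashes to 0; slot 0 is free => place at 0.
148 hashes to 1; slot 1 is free => place at 1.
281 hashes to 1; 1 taken => place at 2.
638 hashes to 1; 1,2 taken => place at 3.
Table: [770, 148, 281, 638, 865, —, —]

3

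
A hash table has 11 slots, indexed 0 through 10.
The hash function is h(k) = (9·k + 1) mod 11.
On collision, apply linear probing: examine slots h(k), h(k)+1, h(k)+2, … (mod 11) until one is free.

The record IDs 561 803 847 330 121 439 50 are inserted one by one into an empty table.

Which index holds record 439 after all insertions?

6

Insert 561: h=1, slot 1 empty -> index 1.
Insert 803: h=1, slot 1 occupied -> index 2.
Insert 847: h=1, slots 1,2 occupied -> index 3.
Insert 330: h=1, slots 1,2,3 occupied -> index 4.
Insert 121: h=1, slots 1,2,3,4 occupied -> index 5.
Insert 439: h=3, slots 3,4,5 occupied -> index 6.
Insert 50: h=0, slot 0 empty -> index 0.
Table: [50, 561, 803, 847, 330, 121, 439, -, -, -, -]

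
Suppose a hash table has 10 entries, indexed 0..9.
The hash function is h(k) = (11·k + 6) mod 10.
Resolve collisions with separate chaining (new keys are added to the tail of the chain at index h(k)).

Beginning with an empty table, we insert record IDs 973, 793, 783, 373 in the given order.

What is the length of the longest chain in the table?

Insert 973: h=9, bucket 9 empty → new chain.
Insert 793: h=9, bucket 9 nonempty → append to chain.
Insert 783: h=9, bucket 9 nonempty → append to chain.
Insert 373: h=9, bucket 9 nonempty → append to chain.
Final buckets:
0: .
1: .
2: .
3: .
4: .
5: .
6: .
7: .
8: .
9: 973 -> 793 -> 783 -> 373

4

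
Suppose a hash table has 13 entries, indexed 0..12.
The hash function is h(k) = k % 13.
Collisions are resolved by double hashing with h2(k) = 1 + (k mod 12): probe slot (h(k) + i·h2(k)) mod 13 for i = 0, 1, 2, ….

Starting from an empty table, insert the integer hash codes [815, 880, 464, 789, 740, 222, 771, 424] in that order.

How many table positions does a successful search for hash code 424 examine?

2

Insert 815: h=9, slot 9 empty → index 9.
Insert 880: h=9, h2=5, slot 9 occupied → index 1.
Insert 464: h=9, h2=9, slot 9 occupied → index 5.
Insert 789: h=9, h2=10, slot 9 occupied → index 6.
Insert 740: h=12, slot 12 empty → index 12.
Insert 222: h=1, h2=7, slot 1 occupied → index 8.
Insert 771: h=4, slot 4 empty → index 4.
Insert 424: h=8, h2=5, slot 8 occupied → index 0.
Table: [424, 880, —, —, 771, 464, 789, —, 222, 815, —, —, 740]
Lookup 424: h=8, h2=5, probe 8,0 → found at 0.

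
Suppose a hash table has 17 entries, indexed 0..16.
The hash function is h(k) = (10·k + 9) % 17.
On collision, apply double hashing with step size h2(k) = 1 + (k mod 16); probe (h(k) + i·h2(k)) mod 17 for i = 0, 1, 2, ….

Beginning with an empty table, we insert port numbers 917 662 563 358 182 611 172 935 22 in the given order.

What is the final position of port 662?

917: h=16 => slot 16
662: h=16, h2=7, probe 16,6 => slot 6
563: h=12 => slot 12
358: h=2 => slot 2
182: h=10 => slot 10
611: h=16, h2=4, probe 16,3 => slot 3
172: h=12, h2=13, probe 12,8 => slot 8
935: h=9 => slot 9
22: h=8, h2=7, probe 8,15 => slot 15
Table: [∅, ∅, 358, 611, ∅, ∅, 662, ∅, 172, 935, 182, ∅, 563, ∅, ∅, 22, 917]

6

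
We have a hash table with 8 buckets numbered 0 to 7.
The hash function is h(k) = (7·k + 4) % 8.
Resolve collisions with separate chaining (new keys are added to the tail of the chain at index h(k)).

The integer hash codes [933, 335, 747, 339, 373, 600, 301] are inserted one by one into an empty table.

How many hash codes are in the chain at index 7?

3

Insert 933: h=7, bucket 7 empty -> new chain.
Insert 335: h=5, bucket 5 empty -> new chain.
Insert 747: h=1, bucket 1 empty -> new chain.
Insert 339: h=1, bucket 1 nonempty -> append to chain.
Insert 373: h=7, bucket 7 nonempty -> append to chain.
Insert 600: h=4, bucket 4 empty -> new chain.
Insert 301: h=7, bucket 7 nonempty -> append to chain.
Final buckets:
0: _
1: 747 -> 339
2: _
3: _
4: 600
5: 335
6: _
7: 933 -> 373 -> 301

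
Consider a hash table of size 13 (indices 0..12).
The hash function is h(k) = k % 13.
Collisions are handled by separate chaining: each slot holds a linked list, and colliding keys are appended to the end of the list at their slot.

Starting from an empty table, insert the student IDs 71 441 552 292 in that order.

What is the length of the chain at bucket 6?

Insert 71: h=6, bucket 6 empty -> new chain.
Insert 441: h=12, bucket 12 empty -> new chain.
Insert 552: h=6, bucket 6 nonempty -> append to chain.
Insert 292: h=6, bucket 6 nonempty -> append to chain.
Final buckets:
0: —
1: —
2: —
3: —
4: —
5: —
6: 71 -> 552 -> 292
7: —
8: —
9: —
10: —
11: —
12: 441

3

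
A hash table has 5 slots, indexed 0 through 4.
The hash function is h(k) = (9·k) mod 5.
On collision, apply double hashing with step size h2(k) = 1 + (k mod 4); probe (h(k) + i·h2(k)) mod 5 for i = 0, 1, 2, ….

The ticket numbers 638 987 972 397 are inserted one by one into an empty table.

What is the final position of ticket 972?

638 hashes to 2; slot 2 is free => place at 2.
987 hashes to 3; slot 3 is free => place at 3.
972 hashes to 3, h2=1; 3 taken => place at 4.
397 hashes to 3, h2=2; 3 taken => place at 0.
Table: [397, ., 638, 987, 972]

4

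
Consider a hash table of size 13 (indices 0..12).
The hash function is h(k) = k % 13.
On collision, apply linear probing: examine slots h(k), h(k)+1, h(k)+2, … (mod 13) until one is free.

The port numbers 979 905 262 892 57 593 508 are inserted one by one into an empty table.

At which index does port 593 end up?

10

979: h=4 => slot 4
905: h=8 => slot 8
262: h=2 => slot 2
892: h=8, probe 8,9 => slot 9
57: h=5 => slot 5
593: h=8, probe 8,9,10 => slot 10
508: h=1 => slot 1
Table: [∅, 508, 262, ∅, 979, 57, ∅, ∅, 905, 892, 593, ∅, ∅]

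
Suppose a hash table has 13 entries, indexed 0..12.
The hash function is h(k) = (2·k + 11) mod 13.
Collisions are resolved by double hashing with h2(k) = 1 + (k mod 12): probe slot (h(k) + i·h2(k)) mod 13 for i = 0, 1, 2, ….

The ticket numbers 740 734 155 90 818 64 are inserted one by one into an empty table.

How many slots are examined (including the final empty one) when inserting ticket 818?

740 hashes to 9; slot 9 is free => place at 9.
734 hashes to 10; slot 10 is free => place at 10.
155 hashes to 9, h2=12; 9 taken => place at 8.
90 hashes to 9, h2=7; 9 taken => place at 3.
818 hashes to 9, h2=3; 9 taken => place at 12.
64 hashes to 9, h2=5; 9 taken => place at 1.
Table: [—, 64, —, 90, —, —, —, —, 155, 740, 734, —, 818]

2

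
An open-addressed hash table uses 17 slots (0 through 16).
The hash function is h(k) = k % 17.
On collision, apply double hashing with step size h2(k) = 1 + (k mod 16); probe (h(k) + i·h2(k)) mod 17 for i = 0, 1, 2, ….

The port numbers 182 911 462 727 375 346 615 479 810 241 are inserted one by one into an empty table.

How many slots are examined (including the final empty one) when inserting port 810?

182 hashes to 12; slot 12 is free => place at 12.
911 hashes to 10; slot 10 is free => place at 10.
462 hashes to 3; slot 3 is free => place at 3.
727 hashes to 13; slot 13 is free => place at 13.
375 hashes to 1; slot 1 is free => place at 1.
346 hashes to 6; slot 6 is free => place at 6.
615 hashes to 3, h2=8; 3 taken => place at 11.
479 hashes to 3, h2=16; 3 taken => place at 2.
810 hashes to 11, h2=11; 11 taken => place at 5.
241 hashes to 3, h2=2; 3,5 taken => place at 7.
Table: [—, 375, 479, 462, —, 810, 346, 241, —, —, 911, 615, 182, 727, —, —, —]

2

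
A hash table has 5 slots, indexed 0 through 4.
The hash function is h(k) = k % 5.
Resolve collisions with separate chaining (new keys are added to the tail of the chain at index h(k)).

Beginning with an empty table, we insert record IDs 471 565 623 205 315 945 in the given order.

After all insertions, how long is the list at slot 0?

Insert 471: h=1, bucket 1 empty -> new chain.
Insert 565: h=0, bucket 0 empty -> new chain.
Insert 623: h=3, bucket 3 empty -> new chain.
Insert 205: h=0, bucket 0 nonempty -> append to chain.
Insert 315: h=0, bucket 0 nonempty -> append to chain.
Insert 945: h=0, bucket 0 nonempty -> append to chain.
Final buckets:
0: 565 -> 205 -> 315 -> 945
1: 471
2: —
3: 623
4: —

4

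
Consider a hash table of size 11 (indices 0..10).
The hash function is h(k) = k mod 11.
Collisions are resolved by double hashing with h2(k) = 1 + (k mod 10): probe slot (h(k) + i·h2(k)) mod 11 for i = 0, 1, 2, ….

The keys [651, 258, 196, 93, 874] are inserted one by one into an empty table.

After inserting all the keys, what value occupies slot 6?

93

651: h=2 -> slot 2
258: h=5 -> slot 5
196: h=9 -> slot 9
93: h=5, h2=4, probe 5,9,2,6 -> slot 6
874: h=5, h2=5, probe 5,10 -> slot 10
Table: [-, -, 651, -, -, 258, 93, -, -, 196, 874]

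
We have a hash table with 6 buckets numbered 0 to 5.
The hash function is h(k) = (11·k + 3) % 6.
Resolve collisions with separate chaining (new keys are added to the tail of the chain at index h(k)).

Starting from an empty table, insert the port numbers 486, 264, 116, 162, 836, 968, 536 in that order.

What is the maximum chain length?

4

486 → bucket 3
264 → bucket 3 (collision)
116 → bucket 1
162 → bucket 3 (collision)
836 → bucket 1 (collision)
968 → bucket 1 (collision)
536 → bucket 1 (collision)
Final buckets:
0: .
1: 116 -> 836 -> 968 -> 536
2: .
3: 486 -> 264 -> 162
4: .
5: .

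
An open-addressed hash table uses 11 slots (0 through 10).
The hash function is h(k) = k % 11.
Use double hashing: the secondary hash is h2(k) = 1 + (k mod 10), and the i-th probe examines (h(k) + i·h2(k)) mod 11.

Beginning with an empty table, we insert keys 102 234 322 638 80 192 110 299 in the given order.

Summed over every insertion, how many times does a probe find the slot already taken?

4

102 hashes to 3; slot 3 is free => place at 3.
234 hashes to 3, h2=5; 3 taken => place at 8.
322 hashes to 3, h2=3; 3 taken => place at 6.
638 hashes to 0; slot 0 is free => place at 0.
80 hashes to 3, h2=1; 3 taken => place at 4.
192 hashes to 5; slot 5 is free => place at 5.
110 hashes to 0, h2=1; 0 taken => place at 1.
299 hashes to 2; slot 2 is free => place at 2.
Table: [638, 110, 299, 102, 80, 192, 322, —, 234, —, —]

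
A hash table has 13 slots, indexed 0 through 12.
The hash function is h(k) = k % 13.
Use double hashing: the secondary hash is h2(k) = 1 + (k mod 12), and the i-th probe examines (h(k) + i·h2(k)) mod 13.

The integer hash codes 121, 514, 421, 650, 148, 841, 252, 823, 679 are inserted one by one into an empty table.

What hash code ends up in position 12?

823

121 hashes to 4; slot 4 is free → place at 4.
514 hashes to 7; slot 7 is free → place at 7.
421 hashes to 5; slot 5 is free → place at 5.
650 hashes to 0; slot 0 is free → place at 0.
148 hashes to 5, h2=5; 5 taken → place at 10.
841 hashes to 9; slot 9 is free → place at 9.
252 hashes to 5, h2=1; 5 taken → place at 6.
823 hashes to 4, h2=8; 4 taken → place at 12.
679 hashes to 3; slot 3 is free → place at 3.
Table: [650, —, —, 679, 121, 421, 252, 514, —, 841, 148, —, 823]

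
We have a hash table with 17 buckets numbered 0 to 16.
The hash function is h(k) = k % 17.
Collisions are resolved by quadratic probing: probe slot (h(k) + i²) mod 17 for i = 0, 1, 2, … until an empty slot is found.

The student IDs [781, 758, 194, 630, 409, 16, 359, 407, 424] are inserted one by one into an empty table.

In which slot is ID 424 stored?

15

Insert 781: h=16, slot 16 empty → index 16.
Insert 758: h=10, slot 10 empty → index 10.
Insert 194: h=7, slot 7 empty → index 7.
Insert 630: h=1, slot 1 empty → index 1.
Insert 409: h=1, slot 1 occupied → index 2.
Insert 16: h=16, slot 16 occupied → index 0.
Insert 359: h=2, slot 2 occupied → index 3.
Insert 407: h=16, slots 16,0,3 occupied → index 8.
Insert 424: h=16, slots 16,0,3,8 occupied → index 15.
Table: [16, 630, 409, 359, -, -, -, 194, 407, -, 758, -, -, -, -, 424, 781]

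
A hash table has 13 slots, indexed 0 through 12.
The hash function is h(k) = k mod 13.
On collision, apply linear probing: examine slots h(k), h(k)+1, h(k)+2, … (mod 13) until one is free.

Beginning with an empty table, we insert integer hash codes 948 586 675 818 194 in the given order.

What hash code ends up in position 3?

194

948: h=12 => slot 12
586: h=1 => slot 1
675: h=12, probe 12,0 => slot 0
818: h=12, probe 12,0,1,2 => slot 2
194: h=12, probe 12,0,1,2,3 => slot 3
Table: [675, 586, 818, 194, ., ., ., ., ., ., ., ., 948]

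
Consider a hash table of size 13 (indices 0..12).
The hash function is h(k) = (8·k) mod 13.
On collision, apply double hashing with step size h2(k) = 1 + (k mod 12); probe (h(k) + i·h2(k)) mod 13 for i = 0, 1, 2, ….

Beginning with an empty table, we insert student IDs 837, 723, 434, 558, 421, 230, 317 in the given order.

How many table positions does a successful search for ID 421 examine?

2

Insert 837: h=1, slot 1 empty -> index 1.
Insert 723: h=12, slot 12 empty -> index 12.
Insert 434: h=1, h2=3, slot 1 occupied -> index 4.
Insert 558: h=5, slot 5 empty -> index 5.
Insert 421: h=1, h2=2, slot 1 occupied -> index 3.
Insert 230: h=7, slot 7 empty -> index 7.
Insert 317: h=1, h2=6, slots 1,7 occupied -> index 0.
Table: [317, 837, _, 421, 434, 558, _, 230, _, _, _, _, 723]
Lookup 421: h=1, h2=2, probe 1,3 → found at 3.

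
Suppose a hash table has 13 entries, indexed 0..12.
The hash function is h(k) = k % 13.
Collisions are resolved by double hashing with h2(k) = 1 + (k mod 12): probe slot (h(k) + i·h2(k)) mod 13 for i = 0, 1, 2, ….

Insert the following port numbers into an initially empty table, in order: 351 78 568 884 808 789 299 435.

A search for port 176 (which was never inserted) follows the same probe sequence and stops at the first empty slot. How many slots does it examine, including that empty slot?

351 hashes to 0; slot 0 is free → place at 0.
78 hashes to 0, h2=7; 0 taken → place at 7.
568 hashes to 9; slot 9 is free → place at 9.
884 hashes to 0, h2=9; 0,9 taken → place at 5.
808 hashes to 2; slot 2 is free → place at 2.
789 hashes to 9, h2=10; 9 taken → place at 6.
299 hashes to 0, h2=12; 0 taken → place at 12.
435 hashes to 6, h2=4; 6 taken → place at 10.
Table: [351, —, 808, —, —, 884, 789, 78, —, 568, 435, —, 299]
Lookup 176: h=7, h2=9, probe 7,3 → slot 3 empty, not found.

2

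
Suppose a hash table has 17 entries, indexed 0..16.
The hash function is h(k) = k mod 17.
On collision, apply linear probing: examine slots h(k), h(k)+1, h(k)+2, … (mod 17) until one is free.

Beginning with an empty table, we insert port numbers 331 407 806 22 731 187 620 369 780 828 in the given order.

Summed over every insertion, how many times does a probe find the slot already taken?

3

Insert 331: h=8, slot 8 empty => index 8.
Insert 407: h=16, slot 16 empty => index 16.
Insert 806: h=7, slot 7 empty => index 7.
Insert 22: h=5, slot 5 empty => index 5.
Insert 731: h=0, slot 0 empty => index 0.
Insert 187: h=0, slot 0 occupied => index 1.
Insert 620: h=8, slot 8 occupied => index 9.
Insert 369: h=12, slot 12 empty => index 12.
Insert 780: h=15, slot 15 empty => index 15.
Insert 828: h=12, slot 12 occupied => index 13.
Table: [731, 187, -, -, -, 22, -, 806, 331, 620, -, -, 369, 828, -, 780, 407]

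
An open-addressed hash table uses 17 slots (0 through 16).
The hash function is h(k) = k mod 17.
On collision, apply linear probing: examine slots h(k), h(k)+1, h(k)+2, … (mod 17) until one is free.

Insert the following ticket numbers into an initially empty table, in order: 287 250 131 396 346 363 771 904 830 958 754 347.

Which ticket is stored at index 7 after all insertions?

287 hashes to 15; slot 15 is free → place at 15.
250 hashes to 12; slot 12 is free → place at 12.
131 hashes to 12; 12 taken → place at 13.
396 hashes to 5; slot 5 is free → place at 5.
346 hashes to 6; slot 6 is free → place at 6.
363 hashes to 6; 6 taken → place at 7.
771 hashes to 6; 6,7 taken → place at 8.
904 hashes to 3; slot 3 is free → place at 3.
830 hashes to 14; slot 14 is free → place at 14.
958 hashes to 6; 6,7,8 taken → place at 9.
754 hashes to 6; 6,7,8,9 taken → place at 10.
347 hashes to 7; 7,8,9,10 taken → place at 11.
Table: [_, _, _, 904, _, 396, 346, 363, 771, 958, 754, 347, 250, 131, 830, 287, _]

363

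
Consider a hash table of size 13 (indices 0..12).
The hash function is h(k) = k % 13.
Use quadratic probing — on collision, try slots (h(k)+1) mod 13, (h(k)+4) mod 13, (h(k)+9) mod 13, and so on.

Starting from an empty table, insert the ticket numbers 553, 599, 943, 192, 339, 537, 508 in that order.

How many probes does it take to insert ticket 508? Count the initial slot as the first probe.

3

553: h=7 → slot 7
599: h=1 → slot 1
943: h=7, probe 7,8 → slot 8
192: h=10 → slot 10
339: h=1, probe 1,2 → slot 2
537: h=4 → slot 4
508: h=1, probe 1,2,5 → slot 5
Table: [—, 599, 339, —, 537, 508, —, 553, 943, —, 192, —, —]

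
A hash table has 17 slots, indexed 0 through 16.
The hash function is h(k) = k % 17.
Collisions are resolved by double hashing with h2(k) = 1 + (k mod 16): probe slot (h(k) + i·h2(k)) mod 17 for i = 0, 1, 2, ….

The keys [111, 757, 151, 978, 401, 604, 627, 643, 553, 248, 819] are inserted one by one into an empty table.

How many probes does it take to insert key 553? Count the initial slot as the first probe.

6

Insert 111: h=9, slot 9 empty => index 9.
Insert 757: h=9, h2=6, slot 9 occupied => index 15.
Insert 151: h=15, h2=8, slot 15 occupied => index 6.
Insert 978: h=9, h2=3, slot 9 occupied => index 12.
Insert 401: h=10, slot 10 empty => index 10.
Insert 604: h=9, h2=13, slot 9 occupied => index 5.
Insert 627: h=15, h2=4, slot 15 occupied => index 2.
Insert 643: h=14, slot 14 empty => index 14.
Insert 553: h=9, h2=10, slots 9,2,12,5,15 occupied => index 8.
Insert 248: h=10, h2=9, slots 10,2 occupied => index 11.
Insert 819: h=3, slot 3 empty => index 3.
Table: [—, —, 627, 819, —, 604, 151, —, 553, 111, 401, 248, 978, —, 643, 757, —]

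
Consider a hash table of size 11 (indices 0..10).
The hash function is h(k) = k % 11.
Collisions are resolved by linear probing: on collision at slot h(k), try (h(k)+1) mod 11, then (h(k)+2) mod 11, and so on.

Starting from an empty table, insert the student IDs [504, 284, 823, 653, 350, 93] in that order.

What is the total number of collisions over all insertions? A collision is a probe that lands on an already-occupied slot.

6

Insert 504: h=9, slot 9 empty => index 9.
Insert 284: h=9, slot 9 occupied => index 10.
Insert 823: h=9, slots 9,10 occupied => index 0.
Insert 653: h=4, slot 4 empty => index 4.
Insert 350: h=9, slots 9,10,0 occupied => index 1.
Insert 93: h=5, slot 5 empty => index 5.
Table: [823, 350, ∅, ∅, 653, 93, ∅, ∅, ∅, 504, 284]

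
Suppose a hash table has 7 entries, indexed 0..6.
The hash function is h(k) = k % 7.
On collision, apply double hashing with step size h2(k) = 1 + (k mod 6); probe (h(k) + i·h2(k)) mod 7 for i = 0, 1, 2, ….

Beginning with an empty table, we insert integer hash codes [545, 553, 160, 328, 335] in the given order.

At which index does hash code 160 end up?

4

Insert 545: h=6, slot 6 empty => index 6.
Insert 553: h=0, slot 0 empty => index 0.
Insert 160: h=6, h2=5, slot 6 occupied => index 4.
Insert 328: h=6, h2=5, slots 6,4 occupied => index 2.
Insert 335: h=6, h2=6, slot 6 occupied => index 5.
Table: [553, -, 328, -, 160, 335, 545]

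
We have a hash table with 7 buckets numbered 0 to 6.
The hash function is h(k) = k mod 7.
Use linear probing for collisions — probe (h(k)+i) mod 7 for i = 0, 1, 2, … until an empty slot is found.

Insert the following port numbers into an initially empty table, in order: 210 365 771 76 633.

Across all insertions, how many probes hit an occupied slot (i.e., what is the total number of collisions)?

210 hashes to 0; slot 0 is free -> place at 0.
365 hashes to 1; slot 1 is free -> place at 1.
771 hashes to 1; 1 taken -> place at 2.
76 hashes to 6; slot 6 is free -> place at 6.
633 hashes to 3; slot 3 is free -> place at 3.
Table: [210, 365, 771, 633, —, —, 76]

1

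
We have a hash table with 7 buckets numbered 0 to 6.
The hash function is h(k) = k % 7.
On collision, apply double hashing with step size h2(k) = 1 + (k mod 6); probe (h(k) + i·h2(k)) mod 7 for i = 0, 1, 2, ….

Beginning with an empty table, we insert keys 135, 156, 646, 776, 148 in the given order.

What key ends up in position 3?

156

135: h=2 -> slot 2
156: h=2, h2=1, probe 2,3 -> slot 3
646: h=2, h2=5, probe 2,0 -> slot 0
776: h=6 -> slot 6
148: h=1 -> slot 1
Table: [646, 148, 135, 156, -, -, 776]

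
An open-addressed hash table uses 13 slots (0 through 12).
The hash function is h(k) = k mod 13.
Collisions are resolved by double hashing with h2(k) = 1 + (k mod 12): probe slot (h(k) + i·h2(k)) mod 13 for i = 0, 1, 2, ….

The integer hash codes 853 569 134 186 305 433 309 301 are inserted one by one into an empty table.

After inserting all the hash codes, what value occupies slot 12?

853 hashes to 8; slot 8 is free -> place at 8.
569 hashes to 10; slot 10 is free -> place at 10.
134 hashes to 4; slot 4 is free -> place at 4.
186 hashes to 4, h2=7; 4 taken -> place at 11.
305 hashes to 6; slot 6 is free -> place at 6.
433 hashes to 4, h2=2; 4,6,8,10 taken -> place at 12.
309 hashes to 10, h2=10; 10 taken -> place at 7.
301 hashes to 2; slot 2 is free -> place at 2.
Table: [_, _, 301, _, 134, _, 305, 309, 853, _, 569, 186, 433]

433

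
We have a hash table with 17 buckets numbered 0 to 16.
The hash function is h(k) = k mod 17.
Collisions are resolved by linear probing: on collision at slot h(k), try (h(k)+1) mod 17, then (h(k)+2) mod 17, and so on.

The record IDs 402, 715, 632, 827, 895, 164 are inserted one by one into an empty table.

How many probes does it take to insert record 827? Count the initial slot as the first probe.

2

402: h=11 => slot 11
715: h=1 => slot 1
632: h=3 => slot 3
827: h=11, probe 11,12 => slot 12
895: h=11, probe 11,12,13 => slot 13
164: h=11, probe 11,12,13,14 => slot 14
Table: [_, 715, _, 632, _, _, _, _, _, _, _, 402, 827, 895, 164, _, _]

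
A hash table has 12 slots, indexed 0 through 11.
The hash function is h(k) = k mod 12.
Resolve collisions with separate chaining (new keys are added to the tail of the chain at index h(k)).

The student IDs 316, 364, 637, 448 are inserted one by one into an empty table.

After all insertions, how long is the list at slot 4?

Insert 316: h=4, bucket 4 empty → new chain.
Insert 364: h=4, bucket 4 nonempty → append to chain.
Insert 637: h=1, bucket 1 empty → new chain.
Insert 448: h=4, bucket 4 nonempty → append to chain.
Final buckets:
0: _
1: 637
2: _
3: _
4: 316 -> 364 -> 448
5: _
6: _
7: _
8: _
9: _
10: _
11: _

3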